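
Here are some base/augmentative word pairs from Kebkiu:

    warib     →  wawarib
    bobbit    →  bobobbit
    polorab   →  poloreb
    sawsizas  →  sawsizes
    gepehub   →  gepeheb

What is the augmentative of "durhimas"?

durhimes

warib and polorab both end in -b yet inflect differently (wawarib, poloreb), so the final letter is not what conditions the rule; the last vowel is.
"durhimas" has last vowel 'a'. The stems whose last vowel is 'a' (polorab → poloreb, sawsizas → sawsizes) change the last vowel to 'e'.
The other pattern: stems whose last vowel is 'i' repeat the first consonant+vowel as a prefix.
So durhimas → durhimes.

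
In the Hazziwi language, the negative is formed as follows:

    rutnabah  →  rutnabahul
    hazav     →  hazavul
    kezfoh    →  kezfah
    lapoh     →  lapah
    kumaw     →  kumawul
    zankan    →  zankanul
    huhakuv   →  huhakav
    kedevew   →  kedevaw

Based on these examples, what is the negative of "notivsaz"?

notivsazul

rutnabah and lapoh both end in -h yet inflect differently (rutnabahul, lapah), so the final letter is not what conditions the rule; the last vowel is.
"notivsaz" has last vowel 'a'. The stems whose last vowel is 'a' (hazav → hazavul, kumaw → kumawul, rutnabah → rutnabahul) add -ul.
The other pattern: stems whose last vowel is 'e', 'o' or 'u' change the last vowel to 'a'.
So notivsaz → notivsazul.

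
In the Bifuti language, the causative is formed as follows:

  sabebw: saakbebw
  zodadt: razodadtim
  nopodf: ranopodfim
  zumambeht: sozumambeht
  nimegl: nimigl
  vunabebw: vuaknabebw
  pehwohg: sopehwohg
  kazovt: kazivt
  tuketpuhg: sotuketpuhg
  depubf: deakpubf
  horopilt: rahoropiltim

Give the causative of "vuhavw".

vuhivw

kazovt and zumambeht both end in -t yet inflect differently (kazivt, sozumambeht), so the final letter is not what conditions the rule; the second-to-last letter is.
"vuhavw" has second-to-last letter 'v'. The one such stem in the data (kazovt → kazivt) changes the last vowel to 'i' (as does nimegl), so the same rule applies.
The other patterns: stems whose second-to-last letter is 'h' add the prefix so-; stems whose second-to-last letter is 'b' insert -ak- after the first vowel; stems whose second-to-last letter is 'd' or 'l' add ra- … -im around the stem.
So vuhavw → vuhivw.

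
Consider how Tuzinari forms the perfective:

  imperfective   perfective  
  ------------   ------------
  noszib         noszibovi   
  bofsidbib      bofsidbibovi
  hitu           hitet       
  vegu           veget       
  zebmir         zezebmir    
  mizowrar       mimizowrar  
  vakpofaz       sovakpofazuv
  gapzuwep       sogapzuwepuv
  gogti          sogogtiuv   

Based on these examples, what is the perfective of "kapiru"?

"kapiru" ends in -u. The stems ending in -u (hitu → hitet, vegu → veget) drop the final letter and add -et.
So kapiru → kapiret.

kapiret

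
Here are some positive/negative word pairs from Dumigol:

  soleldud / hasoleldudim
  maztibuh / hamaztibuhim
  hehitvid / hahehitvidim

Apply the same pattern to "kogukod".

Every pair shown (soleldud → hasoleldudim, maztibuh → hamaztibuhim, hehitvid → hahehitvidim) follows the same rule: add ha- … -im around the stem.
So kogukod → hakogukodim.

hakogukodim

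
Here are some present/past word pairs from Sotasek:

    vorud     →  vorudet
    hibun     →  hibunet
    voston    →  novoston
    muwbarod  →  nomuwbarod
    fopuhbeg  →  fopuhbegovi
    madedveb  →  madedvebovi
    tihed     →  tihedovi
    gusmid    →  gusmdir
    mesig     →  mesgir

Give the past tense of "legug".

hibun and voston both end in -n yet inflect differently (hibunet, novoston), so the final letter is not what conditions the rule; the last vowel is.
"legug" has last vowel 'u'. The stems whose last vowel is 'u' (vorud → vorudet, hibun → hibunet) add -et.
The other patterns: stems whose last vowel is 'o' add the prefix no-; stems whose last vowel is 'e' add -ovi; stems whose last vowel is 'i' delete the last vowel and add -ir.
So legug → leguget.

leguget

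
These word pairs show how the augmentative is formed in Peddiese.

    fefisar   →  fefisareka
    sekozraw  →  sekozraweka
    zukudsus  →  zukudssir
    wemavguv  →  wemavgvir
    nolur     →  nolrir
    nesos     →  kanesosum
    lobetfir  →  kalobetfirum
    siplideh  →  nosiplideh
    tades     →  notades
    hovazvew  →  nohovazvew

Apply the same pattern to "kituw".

kitwir

"kituw" has last vowel 'u'. The stems whose last vowel is 'u' (zukudsus → zukudssir, wemavguv → wemavgvir, nolur → nolrir) delete the last vowel and add -ir.
So kituw → kitwir.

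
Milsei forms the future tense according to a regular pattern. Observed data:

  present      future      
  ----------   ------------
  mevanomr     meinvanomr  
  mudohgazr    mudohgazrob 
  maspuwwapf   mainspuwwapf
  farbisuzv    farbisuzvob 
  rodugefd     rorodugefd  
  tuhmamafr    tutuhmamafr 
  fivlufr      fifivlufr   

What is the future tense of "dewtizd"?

dewtizdob

tuhmamafr and mudohgazr both end in -r yet inflect differently (tutuhmamafr, mudohgazrob), so the final letter is not what conditions the rule; the second-to-last letter is.
"dewtizd" has second-to-last letter 'z'. The stems whose second-to-last letter is 'z' (farbisuzv → farbisuzvob, mudohgazr → mudohgazrob) add -ob.
So dewtizd → dewtizdob.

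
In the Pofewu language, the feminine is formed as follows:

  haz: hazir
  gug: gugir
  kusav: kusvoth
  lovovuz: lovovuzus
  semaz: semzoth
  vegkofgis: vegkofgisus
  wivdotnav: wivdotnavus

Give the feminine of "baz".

haz and semaz both end in -z yet inflect differently (hazir, semzoth), so the final letter is not what conditions the rule; the number of vowels is.
"baz" has 1 vowel. The stems with 1 vowel (haz → hazir, gug → gugir) add -ir.
So baz → bazir.

bazir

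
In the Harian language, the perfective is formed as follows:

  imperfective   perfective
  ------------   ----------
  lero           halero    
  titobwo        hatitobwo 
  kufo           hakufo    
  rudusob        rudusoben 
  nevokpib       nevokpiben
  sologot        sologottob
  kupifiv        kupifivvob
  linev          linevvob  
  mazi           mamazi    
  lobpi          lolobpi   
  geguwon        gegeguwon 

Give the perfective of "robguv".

"robguv" ends in -v. The stems ending in -v (kupifiv → kupifivvob, linev → linevvob) double the final consonant and add -ob.
The other patterns: stems ending in -o add the prefix ha-; stems ending in -b add -en; stems ending in -i or -n repeat the first consonant+vowel as a prefix.
So robguv → robguvvob.

robguvvob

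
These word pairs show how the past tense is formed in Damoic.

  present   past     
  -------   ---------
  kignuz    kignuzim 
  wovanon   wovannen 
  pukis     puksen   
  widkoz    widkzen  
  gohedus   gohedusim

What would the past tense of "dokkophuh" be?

dokkophuhim

kignuz and widkoz both end in -z yet inflect differently (kignuzim, widkzen), so the final letter is not what conditions the rule; the last vowel is.
"dokkophuh" has last vowel 'u'. The stems whose last vowel is 'u' (gohedus → gohedusim, kignuz → kignuzim) add -im.
So dokkophuh → dokkophuhim.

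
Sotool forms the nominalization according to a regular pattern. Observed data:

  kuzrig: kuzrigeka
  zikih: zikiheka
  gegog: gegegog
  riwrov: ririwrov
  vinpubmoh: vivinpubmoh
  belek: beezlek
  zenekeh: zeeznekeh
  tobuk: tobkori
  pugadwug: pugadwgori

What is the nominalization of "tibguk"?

tibgkori

"tibguk" has last vowel 'u'. The stems whose last vowel is 'u' (tobuk → tobkori, pugadwug → pugadwgori) delete the last vowel and add -ori.
So tibguk → tibgkori.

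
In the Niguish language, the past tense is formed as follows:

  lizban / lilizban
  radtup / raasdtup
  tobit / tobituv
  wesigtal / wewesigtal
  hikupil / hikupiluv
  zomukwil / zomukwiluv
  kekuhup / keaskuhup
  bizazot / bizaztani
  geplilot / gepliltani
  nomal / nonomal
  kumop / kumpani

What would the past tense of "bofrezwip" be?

"bofrezwip" has last vowel 'i'. The stems whose last vowel is 'i' (zomukwil → zomukwiluv, hikupil → hikupiluv, tobit → tobituv) add -uv.
So bofrezwip → bofrezwipuv.

bofrezwipuv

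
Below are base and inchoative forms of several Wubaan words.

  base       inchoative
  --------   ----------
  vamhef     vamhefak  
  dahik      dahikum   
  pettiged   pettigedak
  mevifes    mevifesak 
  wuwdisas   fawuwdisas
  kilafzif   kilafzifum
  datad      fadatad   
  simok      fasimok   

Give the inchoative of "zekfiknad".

fazekfiknad

vamhef and kilafzif both end in -f yet inflect differently (vamhefak, kilafzifum), so the final letter is not what conditions the rule; the last vowel is.
"zekfiknad" has last vowel 'a'. The stems whose last vowel is 'a' (datad → fadatad, wuwdisas → fawuwdisas) add the prefix fa-.
So zekfiknad → fazekfiknad.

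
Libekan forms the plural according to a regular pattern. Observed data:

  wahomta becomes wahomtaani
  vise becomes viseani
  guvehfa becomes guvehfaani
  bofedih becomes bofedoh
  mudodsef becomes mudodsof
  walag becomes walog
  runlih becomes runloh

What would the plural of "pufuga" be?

vise and mudodsef both have last vowel 'e' yet inflect differently (viseani, mudodsof), so the last vowel is not what conditions the rule; whether the stem ends in a vowel or a consonant is.
"pufuga" ends in a vowel. The stems ending in a vowel (wahomta → wahomtaani, vise → viseani, guvehfa → guvehfaani) add -ani.
So pufuga → pufugaani.

pufugaani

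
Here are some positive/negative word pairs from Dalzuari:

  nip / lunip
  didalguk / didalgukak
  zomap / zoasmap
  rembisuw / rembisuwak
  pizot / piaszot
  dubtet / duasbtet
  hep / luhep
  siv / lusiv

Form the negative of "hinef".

hiasnef

nip and zomap both end in -p yet inflect differently (lunip, zoasmap), so the final letter is not what conditions the rule; the number of vowels is.
"hinef" has 2 vowels. The stems with 2 vowels (pizot → piaszot, dubtet → duasbtet, zomap → zoasmap) insert -as- after the first vowel.
So hinef → hiasnef.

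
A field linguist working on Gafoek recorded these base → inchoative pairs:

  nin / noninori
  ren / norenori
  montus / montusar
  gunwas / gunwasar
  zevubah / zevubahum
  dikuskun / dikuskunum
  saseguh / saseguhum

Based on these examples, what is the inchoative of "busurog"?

nin and dikuskun both end in -n yet inflect differently (noninori, dikuskunum), so the final letter is not what conditions the rule; the number of vowels is.
"busurog" has 3 vowels. The stems with 3 vowels (zevubah → zevubahum, dikuskun → dikuskunum, saseguh → saseguhum) add -um.
The other patterns: stems with 1 vowel add no- … -ori around the stem; stems with 2 vowels add -ar.
So busurog → busurogum.

busurogum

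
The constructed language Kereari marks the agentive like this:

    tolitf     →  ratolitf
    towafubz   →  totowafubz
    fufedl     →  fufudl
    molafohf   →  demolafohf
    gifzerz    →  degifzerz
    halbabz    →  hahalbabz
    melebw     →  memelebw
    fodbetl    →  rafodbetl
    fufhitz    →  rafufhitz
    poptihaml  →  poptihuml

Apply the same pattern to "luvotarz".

tolitf and molafohf both end in -f yet inflect differently (ratolitf, demolafohf), so the final letter is not what conditions the rule; the second-to-last letter is.
"luvotarz" has second-to-last letter 'r'. The one such stem in the data (gifzerz → degifzerz) adds the prefix de-, so the same rule applies.
The other patterns: stems whose second-to-last letter is 't' add the prefix ra-; stems whose second-to-last letter is 'b' repeat the first consonant+vowel as a prefix; stems whose second-to-last letter is 'd' or 'm' change the last vowel to 'u'.
So luvotarz → deluvotarz.

deluvotarz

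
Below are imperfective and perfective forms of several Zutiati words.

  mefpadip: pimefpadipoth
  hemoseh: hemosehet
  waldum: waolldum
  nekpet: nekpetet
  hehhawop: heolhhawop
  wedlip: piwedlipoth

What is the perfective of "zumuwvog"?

zuolmuwvog

mefpadip and hehhawop both end in -p yet inflect differently (pimefpadipoth, heolhhawop), so the final letter is not what conditions the rule; the last vowel is.
"zumuwvog" has last vowel 'o'. The one such stem in the data (hehhawop → heolhhawop) inserts -ol- after the first vowel (as does waldum), so the same rule applies.
So zumuwvog → zuolmuwvog.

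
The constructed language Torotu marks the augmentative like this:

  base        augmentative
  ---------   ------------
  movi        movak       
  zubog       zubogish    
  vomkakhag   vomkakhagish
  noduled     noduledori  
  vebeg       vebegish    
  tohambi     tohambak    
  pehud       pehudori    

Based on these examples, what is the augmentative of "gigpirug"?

vebeg and noduled both have last vowel 'e' yet inflect differently (vebegish, noduledori), so the last vowel is not what conditions the rule; the final letter is.
"gigpirug" ends in -g. The stems ending in -g (vomkakhag → vomkakhagish, zubog → zubogish, vebeg → vebegish) add -ish.
The other patterns: stems ending in -i drop the final letter and add -ak; stems ending in -d add -ori.
So gigpirug → gigpirugish.

gigpirugish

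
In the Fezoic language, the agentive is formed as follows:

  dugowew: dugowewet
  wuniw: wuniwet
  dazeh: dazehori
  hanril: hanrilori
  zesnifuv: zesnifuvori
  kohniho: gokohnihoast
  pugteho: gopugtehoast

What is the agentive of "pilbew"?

dugowew and dazeh both have last vowel 'e' yet inflect differently (dugowewet, dazehori), so the last vowel is not what conditions the rule; the final letter is.
"pilbew" ends in -w. The stems ending in -w (dugowew → dugowewet, wuniw → wuniwet) add -et.
The other patterns: stems ending in -o add go- … -ast around the stem; stems ending in -h, -l or -v add -ori.
So pilbew → pilbewet.

pilbewet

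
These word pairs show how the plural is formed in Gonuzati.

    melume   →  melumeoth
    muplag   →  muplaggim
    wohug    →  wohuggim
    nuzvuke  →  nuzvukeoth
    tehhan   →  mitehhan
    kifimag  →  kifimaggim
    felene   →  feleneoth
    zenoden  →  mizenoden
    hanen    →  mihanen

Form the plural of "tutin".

mitutin

tehhan and muplag both have last vowel 'a' yet inflect differently (mitehhan, muplaggim), so the last vowel is not what conditions the rule; the final letter is.
"tutin" ends in -n. The stems ending in -n (hanen → mihanen, zenoden → mizenoden, tehhan → mitehhan) add the prefix mi-.
So tutin → mitutin.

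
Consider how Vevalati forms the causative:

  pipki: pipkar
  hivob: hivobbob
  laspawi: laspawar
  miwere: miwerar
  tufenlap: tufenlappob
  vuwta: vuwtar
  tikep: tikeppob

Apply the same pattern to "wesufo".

"wesufo" ends in a vowel. The stems ending in a vowel (pipki → pipkar, vuwta → vuwtar, laspawi → laspawar) drop the final letter and add -ar.
So wesufo → wesufar.

wesufar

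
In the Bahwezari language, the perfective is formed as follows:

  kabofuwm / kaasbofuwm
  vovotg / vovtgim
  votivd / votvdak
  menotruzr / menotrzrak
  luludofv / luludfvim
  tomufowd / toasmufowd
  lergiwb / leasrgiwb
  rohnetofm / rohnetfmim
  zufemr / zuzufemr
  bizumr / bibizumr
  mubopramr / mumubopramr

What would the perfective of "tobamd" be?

totobamd

tomufowd and votivd both end in -d yet inflect differently (toasmufowd, votvdak), so the final letter is not what conditions the rule; the second-to-last letter is.
"tobamd" has second-to-last letter 'm'. The stems whose second-to-last letter is 'm' (bizumr → bibizumr, zufemr → zuzufemr, mubopramr → mumubopramr) repeat the first consonant+vowel as a prefix.
So tobamd → totobamd.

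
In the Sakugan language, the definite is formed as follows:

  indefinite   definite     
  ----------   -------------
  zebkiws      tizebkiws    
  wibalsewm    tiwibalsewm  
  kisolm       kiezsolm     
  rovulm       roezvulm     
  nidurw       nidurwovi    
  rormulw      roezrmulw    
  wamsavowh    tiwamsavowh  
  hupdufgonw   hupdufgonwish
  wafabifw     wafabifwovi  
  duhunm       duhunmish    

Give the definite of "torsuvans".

torsuvansish

wibalsewm and rovulm both end in -m yet inflect differently (tiwibalsewm, roezvulm), so the final letter is not what conditions the rule; the second-to-last letter is.
"torsuvans" has second-to-last letter 'n'. The stems whose second-to-last letter is 'n' (hupdufgonw → hupdufgonwish, duhunm → duhunmish) add -ish.
So torsuvans → torsuvansish.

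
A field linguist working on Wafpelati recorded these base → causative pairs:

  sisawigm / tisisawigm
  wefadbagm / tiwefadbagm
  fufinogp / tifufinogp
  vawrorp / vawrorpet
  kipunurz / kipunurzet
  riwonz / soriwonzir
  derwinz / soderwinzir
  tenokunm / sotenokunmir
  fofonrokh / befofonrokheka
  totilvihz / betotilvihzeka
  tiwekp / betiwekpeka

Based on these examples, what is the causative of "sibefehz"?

fufinogp and vawrorp both end in -p yet inflect differently (tifufinogp, vawrorpet), so the final letter is not what conditions the rule; the second-to-last letter is.
"sibefehz" has second-to-last letter 'h'. The one such stem in the data (totilvihz → betotilvihzeka) adds be- … -eka around the stem, so the same rule applies.
So sibefehz → besibefehzeka.

besibefehzeka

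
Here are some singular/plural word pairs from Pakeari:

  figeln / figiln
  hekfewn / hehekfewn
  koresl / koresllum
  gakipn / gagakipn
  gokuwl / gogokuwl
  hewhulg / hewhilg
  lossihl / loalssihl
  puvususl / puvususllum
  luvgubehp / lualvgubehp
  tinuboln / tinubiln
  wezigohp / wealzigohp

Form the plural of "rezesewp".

lossihl and koresl both end in -l yet inflect differently (loalssihl, koresllum), so the final letter is not what conditions the rule; the second-to-last letter is.
"rezesewp" has second-to-last letter 'w'. The stems whose second-to-last letter is 'w' (hekfewn → hehekfewn, gokuwl → gogokuwl) repeat the first consonant+vowel as a prefix.
So rezesewp → rerezesewp.

rerezesewp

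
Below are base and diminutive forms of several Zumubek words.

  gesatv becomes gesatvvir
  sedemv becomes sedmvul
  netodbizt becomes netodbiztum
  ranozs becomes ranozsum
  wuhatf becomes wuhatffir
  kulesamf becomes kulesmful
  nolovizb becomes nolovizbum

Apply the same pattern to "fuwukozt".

wuhatf and kulesamf both end in -f yet inflect differently (wuhatffir, kulesmful), so the final letter is not what conditions the rule; the second-to-last letter is.
"fuwukozt" has second-to-last letter 'z'. The stems whose second-to-last letter is 'z' (ranozs → ranozsum, netodbizt → netodbiztum, nolovizb → nolovizbum) add -um.
So fuwukozt → fuwukoztum.

fuwukoztum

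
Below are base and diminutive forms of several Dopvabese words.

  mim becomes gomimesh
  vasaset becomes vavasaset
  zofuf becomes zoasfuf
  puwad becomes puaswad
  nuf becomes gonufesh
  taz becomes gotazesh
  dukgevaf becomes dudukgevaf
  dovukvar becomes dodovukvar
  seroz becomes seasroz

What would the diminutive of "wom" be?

nuf and zofuf both end in -f yet inflect differently (gonufesh, zoasfuf), so the final letter is not what conditions the rule; the number of vowels is.
"wom" has 1 vowel. The stems with 1 vowel (nuf → gonufesh, taz → gotazesh, mim → gomimesh) add go- … -esh around the stem.
The other patterns: stems with 2 vowels insert -as- after the first vowel; stems with 3 vowels repeat the first consonant+vowel as a prefix.
So wom → gowomesh.

gowomesh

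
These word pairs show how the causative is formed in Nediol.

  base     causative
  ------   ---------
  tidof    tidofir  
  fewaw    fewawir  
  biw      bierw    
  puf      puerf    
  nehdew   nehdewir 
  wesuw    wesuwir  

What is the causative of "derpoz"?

nehdew and biw both end in -w yet inflect differently (nehdewir, bierw), so the final letter is not what conditions the rule; the number of vowels is.
"derpoz" has 2 vowels. The stems with 2 vowels (nehdew → nehdewir, fewaw → fewawir, wesuw → wesuwir) add -ir.
The other pattern: stems with 1 vowel insert -er- after the first vowel.
So derpoz → derpozir.

derpozir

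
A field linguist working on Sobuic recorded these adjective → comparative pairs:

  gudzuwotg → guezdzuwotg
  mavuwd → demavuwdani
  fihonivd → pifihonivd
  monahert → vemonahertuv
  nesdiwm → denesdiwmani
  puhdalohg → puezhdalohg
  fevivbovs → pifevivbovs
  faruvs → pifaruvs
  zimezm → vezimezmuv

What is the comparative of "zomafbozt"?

fihonivd and mavuwd both end in -d yet inflect differently (pifihonivd, demavuwdani), so the final letter is not what conditions the rule; the second-to-last letter is.
"zomafbozt" has second-to-last letter 'z'. The one such stem in the data (zimezm → vezimezmuv) adds ve- … -uv around the stem, so the same rule applies.
The other patterns: stems whose second-to-last letter is 'v' add the prefix pi-; stems whose second-to-last letter is 'w' add de- … -ani around the stem; stems whose second-to-last letter is 'h' or 't' insert -ez- after the first vowel.
So zomafbozt → vezomafboztuv.

vezomafboztuv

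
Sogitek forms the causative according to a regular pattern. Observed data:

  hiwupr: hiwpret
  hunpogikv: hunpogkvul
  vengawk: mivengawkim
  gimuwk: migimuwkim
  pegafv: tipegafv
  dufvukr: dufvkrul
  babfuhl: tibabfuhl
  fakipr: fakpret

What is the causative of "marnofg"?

timarnofg

"marnofg" has second-to-last letter 'f'. The one such stem in the data (pegafv → tipegafv) adds the prefix ti-, so the same rule applies.
The other patterns: stems whose second-to-last letter is 'w' add mi- … -im around the stem; stems whose second-to-last letter is 'k' delete the last vowel and add -ul; stems whose second-to-last letter is 'p' delete the last vowel and add -et.
So marnofg → timarnofg.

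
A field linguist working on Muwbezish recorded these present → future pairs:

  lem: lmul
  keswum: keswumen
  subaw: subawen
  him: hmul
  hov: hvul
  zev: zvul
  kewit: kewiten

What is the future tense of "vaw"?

lem and keswum both end in -m yet inflect differently (lmul, keswumen), so the final letter is not what conditions the rule; the number of vowels is.
"vaw" has 1 vowel. The stems with 1 vowel (lem → lmul, zev → zvul, hov → hvul) delete the last vowel and add -ul.
The other pattern: stems with 2 vowels add -en.
So vaw → vwul.

vwul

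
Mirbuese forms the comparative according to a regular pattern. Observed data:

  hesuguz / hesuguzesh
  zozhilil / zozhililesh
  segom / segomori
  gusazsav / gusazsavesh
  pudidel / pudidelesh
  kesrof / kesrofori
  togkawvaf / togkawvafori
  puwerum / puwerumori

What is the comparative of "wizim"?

wizimori

"wizim" ends in -m. The stems ending in -m (segom → segomori, puwerum → puwerumori) add -ori.
So wizim → wizimori.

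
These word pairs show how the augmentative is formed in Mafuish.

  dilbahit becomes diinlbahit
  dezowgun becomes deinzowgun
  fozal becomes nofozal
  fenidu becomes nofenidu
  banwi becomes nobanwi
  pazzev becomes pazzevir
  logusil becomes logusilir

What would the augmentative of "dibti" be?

fozal and logusil both end in -l yet inflect differently (nofozal, logusilir), so the final letter is not what conditions the rule; the first letter is.
"dibti" begins with d-. The stems beginning with d- (dilbahit → diinlbahit, dezowgun → deinzowgun) insert -in- after the first vowel.
The other patterns: stems beginning with b- or f- add the prefix no-; stems beginning with l- or p- add -ir.
So dibti → diinbti.

diinbti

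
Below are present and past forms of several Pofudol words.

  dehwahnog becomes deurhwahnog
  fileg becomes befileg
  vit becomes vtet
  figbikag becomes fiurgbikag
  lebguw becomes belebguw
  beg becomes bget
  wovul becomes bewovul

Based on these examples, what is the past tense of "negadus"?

neurgadus

beg and fileg both end in -g yet inflect differently (bget, befileg), so the final letter is not what conditions the rule; the number of vowels is.
"negadus" has 3 vowels. The stems with 3 vowels (dehwahnog → deurhwahnog, figbikag → fiurgbikag) insert -ur- after the first vowel.
The other patterns: stems with 1 vowel delete the last vowel and add -et; stems with 2 vowels add the prefix be-.
So negadus → neurgadus.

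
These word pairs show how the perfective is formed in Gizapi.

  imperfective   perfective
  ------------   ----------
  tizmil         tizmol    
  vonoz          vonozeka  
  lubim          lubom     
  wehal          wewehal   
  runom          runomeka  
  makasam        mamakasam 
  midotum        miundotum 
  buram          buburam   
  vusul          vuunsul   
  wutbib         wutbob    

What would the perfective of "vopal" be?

vovopal

"vopal" has last vowel 'a'. The stems whose last vowel is 'a' (wehal → wewehal, buram → buburam, makasam → mamakasam) repeat the first consonant+vowel as a prefix.
So vopal → vovopal.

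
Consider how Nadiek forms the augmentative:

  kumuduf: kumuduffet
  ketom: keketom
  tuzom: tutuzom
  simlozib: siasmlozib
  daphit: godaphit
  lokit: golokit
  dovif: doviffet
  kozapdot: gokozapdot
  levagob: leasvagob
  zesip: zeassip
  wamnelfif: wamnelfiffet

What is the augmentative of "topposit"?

gotopposit

levagob and ketom both have last vowel 'o' yet inflect differently (leasvagob, keketom), so the last vowel is not what conditions the rule; the final letter is.
"topposit" ends in -t. The stems ending in -t (kozapdot → gokozapdot, lokit → golokit, daphit → godaphit) add the prefix go-.
The other patterns: stems ending in -b or -p insert -as- after the first vowel; stems ending in -m repeat the first consonant+vowel as a prefix; stems ending in -f double the final consonant and add -et.
So topposit → gotopposit.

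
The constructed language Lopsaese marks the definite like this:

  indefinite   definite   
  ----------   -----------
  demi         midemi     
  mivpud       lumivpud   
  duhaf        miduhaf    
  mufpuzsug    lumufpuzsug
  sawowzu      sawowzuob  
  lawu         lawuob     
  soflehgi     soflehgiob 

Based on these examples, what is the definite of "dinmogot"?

midinmogot

soflehgi and demi both end in -i yet inflect differently (soflehgiob, midemi), so the final letter is not what conditions the rule; the first letter is.
"dinmogot" begins with d-. The stems beginning with d- (demi → midemi, duhaf → miduhaf) add the prefix mi-.
So dinmogot → midinmogot.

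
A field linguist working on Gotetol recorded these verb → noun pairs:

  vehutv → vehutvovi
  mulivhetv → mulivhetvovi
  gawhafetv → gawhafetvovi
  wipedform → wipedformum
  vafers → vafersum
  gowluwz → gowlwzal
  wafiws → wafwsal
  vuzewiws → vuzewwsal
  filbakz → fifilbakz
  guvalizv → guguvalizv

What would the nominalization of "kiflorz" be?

kiflorzum

"kiflorz" has second-to-last letter 'r'. The stems whose second-to-last letter is 'r' (wipedform → wipedformum, vafers → vafersum) add -um.
The other patterns: stems whose second-to-last letter is 't' add -ovi; stems whose second-to-last letter is 'w' delete the last vowel and add -al; stems whose second-to-last letter is 'k' or 'z' repeat the first consonant+vowel as a prefix.
So kiflorz → kiflorzum.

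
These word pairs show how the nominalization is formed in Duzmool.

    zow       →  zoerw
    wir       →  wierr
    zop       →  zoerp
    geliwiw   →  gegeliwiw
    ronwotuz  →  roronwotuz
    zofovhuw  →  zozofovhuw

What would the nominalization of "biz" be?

zow and geliwiw both end in -w yet inflect differently (zoerw, gegeliwiw), so the final letter is not what conditions the rule; the number of vowels is.
"biz" has 1 vowel. The stems with 1 vowel (zow → zoerw, wir → wierr, zop → zoerp) insert -er- after the first vowel.
So biz → bierz.

bierz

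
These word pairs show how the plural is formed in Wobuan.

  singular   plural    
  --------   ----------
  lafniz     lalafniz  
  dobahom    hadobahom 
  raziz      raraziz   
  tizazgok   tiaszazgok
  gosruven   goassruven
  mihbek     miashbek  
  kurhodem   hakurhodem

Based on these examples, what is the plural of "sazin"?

kurhodem and gosruven both have last vowel 'e' yet inflect differently (hakurhodem, goassruven), so the last vowel is not what conditions the rule; the final letter is.
"sazin" ends in -n. The one such stem in the data (gosruven → goassruven) inserts -as- after the first vowel (as do mihbek, tizazgok), so the same rule applies.
The other patterns: stems ending in -m add the prefix ha-; stems ending in -z repeat the first consonant+vowel as a prefix.
So sazin → saaszin.

saaszin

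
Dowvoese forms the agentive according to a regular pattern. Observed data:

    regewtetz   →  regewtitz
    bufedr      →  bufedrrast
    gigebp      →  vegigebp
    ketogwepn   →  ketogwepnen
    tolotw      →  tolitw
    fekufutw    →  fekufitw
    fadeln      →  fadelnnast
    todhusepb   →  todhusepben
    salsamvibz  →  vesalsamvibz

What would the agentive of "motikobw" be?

vemotikobw

regewtetz and salsamvibz both end in -z yet inflect differently (regewtitz, vesalsamvibz), so the final letter is not what conditions the rule; the second-to-last letter is.
"motikobw" has second-to-last letter 'b'. The stems whose second-to-last letter is 'b' (salsamvibz → vesalsamvibz, gigebp → vegigebp) add the prefix ve-.
So motikobw → vemotikobw.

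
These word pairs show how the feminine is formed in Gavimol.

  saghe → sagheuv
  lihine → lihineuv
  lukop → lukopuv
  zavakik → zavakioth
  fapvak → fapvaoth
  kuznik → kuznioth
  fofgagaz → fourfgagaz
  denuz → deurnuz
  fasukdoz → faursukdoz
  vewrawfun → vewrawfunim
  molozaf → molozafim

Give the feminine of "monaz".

fapvak and fofgagaz both have last vowel 'a' yet inflect differently (fapvaoth, fourfgagaz), so the last vowel is not what conditions the rule; the final letter is.
"monaz" ends in -z. The stems ending in -z (fofgagaz → fourfgagaz, denuz → deurnuz, fasukdoz → faursukdoz) insert -ur- after the first vowel.
The other patterns: stems ending in -e or -p add -uv; stems ending in -k drop the final letter and add -oth; stems ending in -f or -n add -im.
So monaz → mournaz.

mournaz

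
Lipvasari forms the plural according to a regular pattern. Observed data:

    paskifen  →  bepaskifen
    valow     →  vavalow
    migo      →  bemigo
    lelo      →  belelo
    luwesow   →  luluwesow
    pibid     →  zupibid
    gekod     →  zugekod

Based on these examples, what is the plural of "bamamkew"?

babamamkew

valow and gekod both have last vowel 'o' yet inflect differently (vavalow, zugekod), so the last vowel is not what conditions the rule; the final letter is.
"bamamkew" ends in -w. The stems ending in -w (valow → vavalow, luwesow → luluwesow) repeat the first consonant+vowel as a prefix.
The other patterns: stems ending in -d add the prefix zu-; stems ending in -n or -o add the prefix be-.
So bamamkew → babamamkew.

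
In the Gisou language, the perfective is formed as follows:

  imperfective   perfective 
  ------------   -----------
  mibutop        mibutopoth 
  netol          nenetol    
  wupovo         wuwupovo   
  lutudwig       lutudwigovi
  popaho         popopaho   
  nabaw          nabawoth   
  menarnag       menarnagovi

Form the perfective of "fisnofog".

fisnofogovi

menarnag and nabaw both have last vowel 'a' yet inflect differently (menarnagovi, nabawoth), so the last vowel is not what conditions the rule; the final letter is.
"fisnofog" ends in -g. The stems ending in -g (menarnag → menarnagovi, lutudwig → lutudwigovi) add -ovi.
So fisnofog → fisnofogovi.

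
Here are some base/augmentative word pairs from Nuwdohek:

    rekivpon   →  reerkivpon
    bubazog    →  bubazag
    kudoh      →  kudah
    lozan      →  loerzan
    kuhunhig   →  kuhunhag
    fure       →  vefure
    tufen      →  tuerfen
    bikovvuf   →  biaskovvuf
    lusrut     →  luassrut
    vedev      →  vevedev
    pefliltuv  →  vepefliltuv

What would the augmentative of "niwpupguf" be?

niaswpupguf

"niwpupguf" ends in -f. The one such stem in the data (bikovvuf → biaskovvuf) inserts -as- after the first vowel (as does lusrut), so the same rule applies.
So niwpupguf → niaswpupguf.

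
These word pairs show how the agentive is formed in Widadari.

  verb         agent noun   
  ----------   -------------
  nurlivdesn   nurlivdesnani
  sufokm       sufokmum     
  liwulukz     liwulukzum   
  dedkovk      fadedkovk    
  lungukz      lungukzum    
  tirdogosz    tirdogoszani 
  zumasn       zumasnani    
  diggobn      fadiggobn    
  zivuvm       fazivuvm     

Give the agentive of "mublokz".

lungukz and tirdogosz both end in -z yet inflect differently (lungukzum, tirdogoszani), so the final letter is not what conditions the rule; the second-to-last letter is.
"mublokz" has second-to-last letter 'k'. The stems whose second-to-last letter is 'k' (sufokm → sufokmum, lungukz → lungukzum, liwulukz → liwulukzum) add -um.
So mublokz → mublokzum.

mublokzum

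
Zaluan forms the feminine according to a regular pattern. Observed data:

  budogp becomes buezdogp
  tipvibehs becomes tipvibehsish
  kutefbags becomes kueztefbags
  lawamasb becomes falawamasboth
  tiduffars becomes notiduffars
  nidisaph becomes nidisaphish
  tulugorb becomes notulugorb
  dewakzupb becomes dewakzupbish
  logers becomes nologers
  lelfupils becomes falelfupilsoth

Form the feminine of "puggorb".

nopuggorb

tiduffars and kutefbags both end in -s yet inflect differently (notiduffars, kueztefbags), so the final letter is not what conditions the rule; the second-to-last letter is.
"puggorb" has second-to-last letter 'r'. The stems whose second-to-last letter is 'r' (tiduffars → notiduffars, logers → nologers, tulugorb → notulugorb) add the prefix no-.
The other patterns: stems whose second-to-last letter is 'g' insert -ez- after the first vowel; stems whose second-to-last letter is 'h' or 'p' add -ish; stems whose second-to-last letter is 'l' or 's' add fa- … -oth around the stem.
So puggorb → nopuggorb.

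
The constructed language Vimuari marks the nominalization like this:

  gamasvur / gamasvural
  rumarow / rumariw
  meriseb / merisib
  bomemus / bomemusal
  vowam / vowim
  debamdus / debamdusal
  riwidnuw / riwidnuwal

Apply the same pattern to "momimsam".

riwidnuw and rumarow both end in -w yet inflect differently (riwidnuwal, rumariw), so the final letter is not what conditions the rule; the last vowel is.
"momimsam" has last vowel 'a'. The one such stem in the data (vowam → vowim) changes the last vowel to 'i' (as do meriseb, rumarow), so the same rule applies.
So momimsam → momimsim.

momimsim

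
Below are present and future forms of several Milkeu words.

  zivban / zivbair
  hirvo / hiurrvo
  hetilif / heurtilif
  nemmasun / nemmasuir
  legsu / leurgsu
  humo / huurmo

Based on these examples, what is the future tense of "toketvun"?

nemmasun and legsu both have last vowel 'u' yet inflect differently (nemmasuir, leurgsu), so the last vowel is not what conditions the rule; the final letter is.
"toketvun" ends in -n. The stems ending in -n (zivban → zivbair, nemmasun → nemmasuir) drop the final letter and add -ir.
The other pattern: stems ending in -f, -o or -u insert -ur- after the first vowel.
So toketvun → toketvuir.

toketvuir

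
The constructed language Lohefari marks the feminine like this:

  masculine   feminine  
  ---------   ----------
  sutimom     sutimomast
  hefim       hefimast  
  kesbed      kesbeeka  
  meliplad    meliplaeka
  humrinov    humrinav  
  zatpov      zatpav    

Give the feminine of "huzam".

"huzam" ends in -m. The stems ending in -m (sutimom → sutimomast, hefim → hefimast) add -ast.
So huzam → huzamast.

huzamast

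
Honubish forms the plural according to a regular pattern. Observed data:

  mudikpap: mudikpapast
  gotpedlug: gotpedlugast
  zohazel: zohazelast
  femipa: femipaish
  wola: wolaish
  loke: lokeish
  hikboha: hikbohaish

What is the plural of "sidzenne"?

"sidzenne" ends in a vowel. The stems ending in a vowel (femipa → femipaish, wola → wolaish, loke → lokeish) add -ish.
So sidzenne → sidzenneish.

sidzenneish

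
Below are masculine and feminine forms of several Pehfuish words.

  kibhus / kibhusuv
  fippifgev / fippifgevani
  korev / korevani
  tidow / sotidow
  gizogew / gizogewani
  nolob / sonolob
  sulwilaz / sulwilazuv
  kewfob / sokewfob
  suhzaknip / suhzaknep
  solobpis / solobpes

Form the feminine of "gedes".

gedesani

gizogew and tidow both end in -w yet inflect differently (gizogewani, sotidow), so the final letter is not what conditions the rule; the last vowel is.
"gedes" has last vowel 'e'. The stems whose last vowel is 'e' (korev → korevani, gizogew → gizogewani, fippifgev → fippifgevani) add -ani.
The other patterns: stems whose last vowel is 'a' or 'u' add -uv; stems whose last vowel is 'o' add the prefix so-; stems whose last vowel is 'i' change the last vowel to 'e'.
So gedes → gedesani.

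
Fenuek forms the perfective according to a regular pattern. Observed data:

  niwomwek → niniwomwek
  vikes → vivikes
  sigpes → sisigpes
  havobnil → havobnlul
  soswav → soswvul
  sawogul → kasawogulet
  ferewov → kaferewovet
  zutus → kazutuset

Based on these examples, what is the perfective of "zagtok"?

havobnil and sawogul both end in -l yet inflect differently (havobnlul, kasawogulet), so the final letter is not what conditions the rule; the last vowel is.
"zagtok" has last vowel 'o'. The one such stem in the data (ferewov → kaferewovet) adds ka- … -et around the stem, so the same rule applies.
So zagtok → kazagtoket.

kazagtoket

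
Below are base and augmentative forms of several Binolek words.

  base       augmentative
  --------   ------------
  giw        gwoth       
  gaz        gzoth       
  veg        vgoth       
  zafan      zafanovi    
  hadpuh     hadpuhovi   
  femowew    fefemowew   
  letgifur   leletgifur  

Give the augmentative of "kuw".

kwoth

giw and femowew both end in -w yet inflect differently (gwoth, fefemowew), so the final letter is not what conditions the rule; the number of vowels is.
"kuw" has 1 vowel. The stems with 1 vowel (giw → gwoth, gaz → gzoth, veg → vgoth) delete the last vowel and add -oth.
The other patterns: stems with 2 vowels add -ovi; stems with 3 vowels repeat the first consonant+vowel as a prefix.
So kuw → kwoth.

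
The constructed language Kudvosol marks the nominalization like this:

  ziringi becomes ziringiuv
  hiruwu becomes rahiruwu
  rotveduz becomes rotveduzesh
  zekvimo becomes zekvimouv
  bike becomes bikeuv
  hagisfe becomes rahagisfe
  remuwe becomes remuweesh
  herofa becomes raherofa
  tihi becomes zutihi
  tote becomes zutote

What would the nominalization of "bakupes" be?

"bakupes" begins with b-. The one such stem in the data (bike → bikeuv) adds -uv, so the same rule applies.
The other patterns: stems beginning with h- add the prefix ra-; stems beginning with t- add the prefix zu-; stems beginning with r- add -esh.
So bakupes → bakupesuv.

bakupesuv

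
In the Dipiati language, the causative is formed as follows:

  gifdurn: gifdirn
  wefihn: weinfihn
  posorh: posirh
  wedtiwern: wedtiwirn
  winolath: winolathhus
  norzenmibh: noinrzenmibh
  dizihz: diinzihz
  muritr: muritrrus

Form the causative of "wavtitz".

wavtitzzus

winolath and posorh both end in -h yet inflect differently (winolathhus, posirh), so the final letter is not what conditions the rule; the second-to-last letter is.
"wavtitz" has second-to-last letter 't'. The stems whose second-to-last letter is 't' (winolath → winolathhus, muritr → muritrrus) double the final consonant and add -us.
So wavtitz → wavtitzzus.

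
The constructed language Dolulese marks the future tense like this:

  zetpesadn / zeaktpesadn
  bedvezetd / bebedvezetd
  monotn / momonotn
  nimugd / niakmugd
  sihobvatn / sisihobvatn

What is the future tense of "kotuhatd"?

kokotuhatd

bedvezetd and nimugd both end in -d yet inflect differently (bebedvezetd, niakmugd), so the final letter is not what conditions the rule; the second-to-last letter is.
"kotuhatd" has second-to-last letter 't'. The stems whose second-to-last letter is 't' (bedvezetd → bebedvezetd, sihobvatn → sisihobvatn, monotn → momonotn) repeat the first consonant+vowel as a prefix.
So kotuhatd → kokotuhatd.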